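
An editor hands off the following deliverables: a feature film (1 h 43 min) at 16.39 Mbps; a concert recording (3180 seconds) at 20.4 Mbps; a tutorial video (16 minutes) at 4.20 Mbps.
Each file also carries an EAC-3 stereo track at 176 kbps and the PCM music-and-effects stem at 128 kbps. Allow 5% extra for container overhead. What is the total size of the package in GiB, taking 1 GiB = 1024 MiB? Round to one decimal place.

21.2 GiB

Audio total: 176 + 128 = 304 kbps = 0.304 Mbps.
feature film: 16.694 Mbps × 6180 s × 1.05 = 108327.4 Mb
concert recording: 20.704 Mbps × 3180 s × 1.05 = 69130.7 Mb
tutorial video: 4.504 Mbps × 960 s × 1.05 = 4540.0 Mb
Total: 181998.1 Mb = 22749.8 MB.
= 21.19 GiB.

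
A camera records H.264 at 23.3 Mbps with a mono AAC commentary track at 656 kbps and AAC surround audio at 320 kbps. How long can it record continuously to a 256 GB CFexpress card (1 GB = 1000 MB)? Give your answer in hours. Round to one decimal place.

Audio total: 656 + 320 = 976 kbps = 0.976 Mbps.
Total bitrate: 23.3 + 0.976 = 24.276 Mbps.
Capacity: 256 GB = 2,048,000 Mb.
Recording time: 2,048,000 / 24.276 = 84,363 s ≈ 23.4 hours.

23.4 hours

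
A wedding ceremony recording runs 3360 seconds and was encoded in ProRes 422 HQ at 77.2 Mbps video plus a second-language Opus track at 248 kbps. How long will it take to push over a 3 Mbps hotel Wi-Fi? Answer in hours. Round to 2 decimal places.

24.09 hours

Audio: 248 kbps = 0.248 Mbps.
Total bitrate: 77.448 Mbps.
File: 77.448 Mbps × 3360 s = 260225.3 Mb.
At 3 Mbps: 260225.3 / 3 = 86741.8 s ≈ 24.1 hours.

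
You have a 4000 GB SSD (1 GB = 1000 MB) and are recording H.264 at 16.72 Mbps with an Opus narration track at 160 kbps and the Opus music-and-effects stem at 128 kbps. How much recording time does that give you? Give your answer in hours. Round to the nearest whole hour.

Audio total: 160 + 128 = 288 kbps = 0.288 Mbps.
Total bitrate: 16.72 + 0.288 = 17.008 Mbps.
Capacity: 4000 GB = 32,000,000 Mb.
Recording time: 32,000,000 / 17.008 = 1,881,468 s ≈ 523 hours.

523 hours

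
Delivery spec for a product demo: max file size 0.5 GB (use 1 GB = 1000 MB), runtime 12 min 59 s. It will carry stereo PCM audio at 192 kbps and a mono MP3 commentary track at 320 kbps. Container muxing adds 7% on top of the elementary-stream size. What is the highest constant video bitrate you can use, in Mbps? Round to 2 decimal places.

4.29 Mbps

Budget: 0.5 GB = 4000.0 Mb.
Stream payload after overhead: 4000.0 / 1.07 = 3738.3 Mb.
12 min 59 s = 779 s
Total bitrate budget: 3738.3 Mb / 779 s = 4.799 Mbps.
Audio total: 192 + 320 = 512 kbps = 0.512 Mbps.
Video: 4.799 − 0.512 = 4.287 Mbps.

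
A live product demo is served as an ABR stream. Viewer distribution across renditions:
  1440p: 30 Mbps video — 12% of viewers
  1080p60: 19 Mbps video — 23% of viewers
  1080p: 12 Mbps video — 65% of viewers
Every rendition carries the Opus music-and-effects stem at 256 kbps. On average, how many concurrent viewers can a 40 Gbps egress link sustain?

Audio: 256 kbps = 0.256 Mbps.
Average per-viewer bitrate: 0.12×30.256 + 0.23×19.256 + 0.65×12.256 = 16.026 Mbps.
40 Gbps = 40,000 Mbps; 40,000 / 16.026 = 2495.94 → 2495.

2495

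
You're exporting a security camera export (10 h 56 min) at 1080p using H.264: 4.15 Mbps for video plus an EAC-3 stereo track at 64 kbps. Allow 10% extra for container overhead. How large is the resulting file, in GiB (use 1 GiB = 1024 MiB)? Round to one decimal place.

21.2 GiB

10 h 56 min = 656 min = 39360 s
Audio: 64 kbps = 0.064 Mbps.
Total bitrate: 4.15 + 0.064 = 4.214 Mbps.
Stream data: 4.214 Mbps × 39360 s = 165863.0 Mb.
With 10% container overhead: ×1.10.
182,449 Mb = 22,806,168,000 bytes ÷ 1,073,741,824 = 21.24 GiB.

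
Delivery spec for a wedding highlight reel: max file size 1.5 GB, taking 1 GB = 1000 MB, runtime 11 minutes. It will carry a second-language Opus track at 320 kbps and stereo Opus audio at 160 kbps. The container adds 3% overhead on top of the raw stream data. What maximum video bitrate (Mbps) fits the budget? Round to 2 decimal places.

17.17 Mbps

Budget: 1.5 GB = 12000.0 Mb.
Stream payload after overhead: 12000.0 / 1.03 = 11650.5 Mb.
11 min = 660 s
Total bitrate budget: 11650.5 Mb / 660 s = 17.652 Mbps.
Audio total: 320 + 160 = 480 kbps = 0.480 Mbps.
Video: 17.652 − 0.480 = 17.172 Mbps.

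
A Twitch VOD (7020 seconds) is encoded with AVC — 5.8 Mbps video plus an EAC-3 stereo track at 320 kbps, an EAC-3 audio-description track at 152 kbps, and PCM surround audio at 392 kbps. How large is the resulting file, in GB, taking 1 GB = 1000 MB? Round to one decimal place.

5.8 GB

Audio total: 320 + 152 + 392 = 864 kbps = 0.864 Mbps.
Total bitrate: 5.8 + 0.864 = 6.664 Mbps.
Stream data: 6.664 Mbps × 7020 s = 46781.3 Mb.
46,781 Mb ÷ 8 = 5,848 MB → 5.848 GB.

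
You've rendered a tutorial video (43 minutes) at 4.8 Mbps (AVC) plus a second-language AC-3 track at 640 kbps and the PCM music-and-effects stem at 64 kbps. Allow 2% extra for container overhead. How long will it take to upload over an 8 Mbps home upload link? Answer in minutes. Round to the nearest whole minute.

43 min = 2580 s
Audio total: 640 + 64 = 704 kbps = 0.704 Mbps.
Total bitrate: 5.504 Mbps.
File: 5.504 Mbps × 2580 s = 14200.3 Mb.
With 2% container overhead: ×1.02. → 14484.3 Mb.
At 8 Mbps: 14484.3 / 8 = 1810.5 s ≈ 30.2 minutes.

30 minutes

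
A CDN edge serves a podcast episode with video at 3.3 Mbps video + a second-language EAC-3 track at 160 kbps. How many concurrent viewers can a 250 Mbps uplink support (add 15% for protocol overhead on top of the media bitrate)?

Audio: 160 kbps = 0.160 Mbps.
Per-viewer media rate: 3.460 Mbps.
On the wire with 15% overhead: 3.979 Mbps.
250 Mbps = 250.0 Mbps; 250.0 / 3.979 = 62.83 → 62 viewers.

62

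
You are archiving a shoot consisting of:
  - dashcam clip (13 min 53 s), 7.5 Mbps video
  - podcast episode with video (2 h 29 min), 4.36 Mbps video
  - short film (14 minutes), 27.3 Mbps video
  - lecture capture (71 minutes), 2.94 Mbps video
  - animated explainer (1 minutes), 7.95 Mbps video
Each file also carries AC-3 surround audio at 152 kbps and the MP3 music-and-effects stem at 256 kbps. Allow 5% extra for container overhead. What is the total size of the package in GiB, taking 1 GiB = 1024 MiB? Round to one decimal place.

10.7 GiB

Audio total: 152 + 256 = 408 kbps = 0.408 Mbps.
dashcam clip: 7.908 Mbps × 833 s × 1.05 = 6916.7 Mb
podcast episode with video: 4.768 Mbps × 8940 s × 1.05 = 44757.2 Mb
short film: 27.708 Mbps × 840 s × 1.05 = 24438.5 Mb
lecture capture: 3.348 Mbps × 4260 s × 1.05 = 14975.6 Mb
animated explainer: 8.358 Mbps × 60 s × 1.05 = 526.6 Mb
Total: 91614.6 Mb = 11451.8 MB.
= 10.67 GiB.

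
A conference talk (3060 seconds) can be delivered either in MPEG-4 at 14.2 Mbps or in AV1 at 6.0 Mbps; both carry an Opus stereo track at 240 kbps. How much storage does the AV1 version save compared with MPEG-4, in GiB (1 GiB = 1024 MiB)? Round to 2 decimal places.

Audio: 240 kbps = 0.240 Mbps.
MPEG-4: 14.440 Mbps × 3060 s = 44186.4 Mb = 5.144 GiB.
AV1: 6.240 Mbps × 3060 s = 19094.4 Mb = 2.223 GiB.
Saving: 5.144 − 2.223 = 2.921 GiB.

2.92 GiB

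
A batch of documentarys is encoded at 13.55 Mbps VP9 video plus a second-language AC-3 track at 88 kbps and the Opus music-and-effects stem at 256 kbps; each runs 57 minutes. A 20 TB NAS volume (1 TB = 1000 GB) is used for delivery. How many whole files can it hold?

57 min = 3420 s
Audio total: 88 + 256 = 344 kbps = 0.344 Mbps.
Total bitrate: 13.894 Mbps.
Per item: 13.894 Mbps × 3420 s = 47,517 Mb = 5,940 MB.
Capacity: 20 TB = 160,000,000 Mb; 3367.18 items → 3367 complete.

3367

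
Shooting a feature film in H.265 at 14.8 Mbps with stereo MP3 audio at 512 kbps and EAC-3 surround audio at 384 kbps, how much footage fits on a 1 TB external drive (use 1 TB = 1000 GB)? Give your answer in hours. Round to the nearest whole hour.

Audio total: 512 + 384 = 896 kbps = 0.896 Mbps.
Total bitrate: 14.8 + 0.896 = 15.696 Mbps.
Capacity: 1 TB = 8,000,000 Mb.
Recording time: 8,000,000 / 15.696 = 509,684 s ≈ 142 hours.

142 hours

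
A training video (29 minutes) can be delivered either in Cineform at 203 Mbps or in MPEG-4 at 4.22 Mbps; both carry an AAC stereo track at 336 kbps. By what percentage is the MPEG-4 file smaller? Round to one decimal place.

97.8%

29 min = 1740 s
Audio: 336 kbps = 0.336 Mbps.
Cineform: 203.336 Mbps × 1740 s = 353804.6 Mb = 44.226 GB.
MPEG-4: 4.556 Mbps × 1740 s = 7927.4 Mb = 0.991 GB.
Reduction: (1 − 0.991/44.226) × 100 = 97.76%.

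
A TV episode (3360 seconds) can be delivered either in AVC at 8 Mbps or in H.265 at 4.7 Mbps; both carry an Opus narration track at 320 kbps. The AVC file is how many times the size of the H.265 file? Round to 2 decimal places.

Audio: 320 kbps = 0.320 Mbps.
AVC: 8.320 Mbps × 3360 s = 27955.2 Mb = 3.494 GB.
H.265: 5.020 Mbps × 3360 s = 16867.2 Mb = 2.108 GB.
Ratio: 3.494 / 2.108 = 1.657.

1.66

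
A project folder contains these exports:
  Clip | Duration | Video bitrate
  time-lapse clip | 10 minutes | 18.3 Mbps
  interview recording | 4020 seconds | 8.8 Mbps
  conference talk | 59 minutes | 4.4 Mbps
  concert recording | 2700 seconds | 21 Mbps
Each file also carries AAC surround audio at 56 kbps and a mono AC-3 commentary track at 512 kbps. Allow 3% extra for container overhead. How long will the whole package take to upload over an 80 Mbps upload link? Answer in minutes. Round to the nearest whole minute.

Audio total: 56 + 512 = 568 kbps = 0.568 Mbps.
time-lapse clip: 18.868 Mbps × 600 s × 1.03 = 11660.4 Mb
interview recording: 9.368 Mbps × 4020 s × 1.03 = 38789.1 Mb
conference talk: 4.968 Mbps × 3540 s × 1.03 = 18114.3 Mb
concert recording: 21.568 Mbps × 2700 s × 1.03 = 59980.6 Mb
Total: 128544.5 Mb = 16068.1 MB.
At 80 Mbps: 128544.5 / 80 = 1607 s ≈ 26.8 minutes.

27 minutes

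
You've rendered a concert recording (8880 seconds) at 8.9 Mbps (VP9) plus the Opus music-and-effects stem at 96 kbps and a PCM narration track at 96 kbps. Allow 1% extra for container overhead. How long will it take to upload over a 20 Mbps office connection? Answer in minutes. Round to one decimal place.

Audio total: 96 + 96 = 192 kbps = 0.192 Mbps.
Total bitrate: 9.092 Mbps.
File: 9.092 Mbps × 8880 s = 80737.0 Mb.
With 1% container overhead: ×1.01. → 81544.3 Mb.
At 20 Mbps: 81544.3 / 20 = 4077.2 s ≈ 68 minutes.

68.0 minutes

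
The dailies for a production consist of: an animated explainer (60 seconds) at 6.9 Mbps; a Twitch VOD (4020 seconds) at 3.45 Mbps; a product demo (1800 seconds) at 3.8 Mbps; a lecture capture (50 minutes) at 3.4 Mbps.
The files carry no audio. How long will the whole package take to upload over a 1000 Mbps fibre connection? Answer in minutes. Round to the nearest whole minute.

1 minutes

animated explainer: 6.900 Mbps × 60 s = 414.0 Mb
Twitch VOD: 3.450 Mbps × 4020 s = 13869.0 Mb
product demo: 3.800 Mbps × 1800 s = 6840.0 Mb
lecture capture: 3.400 Mbps × 3000 s = 10200.0 Mb
Total: 31323.0 Mb = 3915.4 MB.
At 1000 Mbps: 31323.0 / 1000 = 31 s ≈ 0.522 minutes.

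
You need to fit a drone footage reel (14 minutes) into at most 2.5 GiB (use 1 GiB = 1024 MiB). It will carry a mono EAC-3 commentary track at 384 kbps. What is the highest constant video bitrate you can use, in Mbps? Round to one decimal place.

25.2 Mbps

Budget: 2.5 GiB = 21474.8 Mb.
14 min = 840 s
Total bitrate budget: 21474.8 Mb / 840 s = 25.565 Mbps.
Audio: 384 kbps = 0.384 Mbps.
Video: 25.565 − 0.384 = 25.181 Mbps.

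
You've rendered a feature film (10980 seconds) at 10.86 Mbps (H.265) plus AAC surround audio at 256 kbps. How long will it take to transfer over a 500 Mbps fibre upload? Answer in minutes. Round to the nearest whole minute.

4 minutes

Audio: 256 kbps = 0.256 Mbps.
Total bitrate: 11.116 Mbps.
File: 11.116 Mbps × 10980 s = 122053.7 Mb.
At 500 Mbps: 122053.7 / 500 = 244.1 s ≈ 4.07 minutes.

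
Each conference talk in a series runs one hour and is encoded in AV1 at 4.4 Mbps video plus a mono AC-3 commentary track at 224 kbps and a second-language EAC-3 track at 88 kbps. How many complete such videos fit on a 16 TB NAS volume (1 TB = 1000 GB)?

7545

1 h = 3600 s
Audio total: 224 + 88 = 312 kbps = 0.312 Mbps.
Total bitrate: 4.712 Mbps.
Per item: 4.712 Mbps × 3600 s = 16,963 Mb = 2,120 MB.
Capacity: 16 TB = 128,000,000 Mb; 7545.75 items → 7545 complete.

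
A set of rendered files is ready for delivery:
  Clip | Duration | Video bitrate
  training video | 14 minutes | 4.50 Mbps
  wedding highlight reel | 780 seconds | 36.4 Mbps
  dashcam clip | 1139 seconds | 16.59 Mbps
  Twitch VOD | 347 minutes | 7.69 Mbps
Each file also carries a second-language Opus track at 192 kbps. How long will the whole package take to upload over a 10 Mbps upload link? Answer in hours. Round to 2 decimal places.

Audio: 192 kbps = 0.192 Mbps.
training video: 4.692 Mbps × 840 s = 3941.3 Mb
wedding highlight reel: 36.592 Mbps × 780 s = 28541.8 Mb
dashcam clip: 16.782 Mbps × 1139 s = 19114.7 Mb
Twitch VOD: 7.882 Mbps × 20820 s = 164103.2 Mb
Total: 215701.0 Mb = 26962.6 MB.
At 10 Mbps: 215701.0 / 10 = 21570 s ≈ 5.99 hours.

5.99 hours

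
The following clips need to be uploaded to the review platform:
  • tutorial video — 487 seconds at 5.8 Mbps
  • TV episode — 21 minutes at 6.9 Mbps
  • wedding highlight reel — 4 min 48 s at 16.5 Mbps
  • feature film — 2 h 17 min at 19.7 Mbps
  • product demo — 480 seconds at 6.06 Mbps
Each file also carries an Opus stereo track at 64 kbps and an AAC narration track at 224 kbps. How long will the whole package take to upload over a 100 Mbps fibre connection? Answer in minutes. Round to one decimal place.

30.7 minutes

Audio total: 64 + 224 = 288 kbps = 0.288 Mbps.
tutorial video: 6.088 Mbps × 487 s = 2964.9 Mb
TV episode: 7.188 Mbps × 1260 s = 9056.9 Mb
wedding highlight reel: 16.788 Mbps × 288 s = 4834.9 Mb
feature film: 19.988 Mbps × 8220 s = 164301.4 Mb
product demo: 6.348 Mbps × 480 s = 3047.0 Mb
Total: 184205.1 Mb = 23025.6 MB.
At 100 Mbps: 184205.1 / 100 = 1842 s ≈ 30.7 minutes.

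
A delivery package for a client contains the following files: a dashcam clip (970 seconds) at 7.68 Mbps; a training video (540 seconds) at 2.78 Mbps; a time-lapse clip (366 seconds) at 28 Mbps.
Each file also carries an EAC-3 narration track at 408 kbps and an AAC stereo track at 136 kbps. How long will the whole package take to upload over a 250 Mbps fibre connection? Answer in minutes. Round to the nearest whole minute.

Audio total: 408 + 136 = 544 kbps = 0.544 Mbps.
dashcam clip: 8.224 Mbps × 970 s = 7977.3 Mb
training video: 3.324 Mbps × 540 s = 1795.0 Mb
time-lapse clip: 28.544 Mbps × 366 s = 10447.1 Mb
Total: 20219.3 Mb = 2527.4 MB.
At 250 Mbps: 20219.3 / 250 = 81 s ≈ 1.35 minutes.

1 minutes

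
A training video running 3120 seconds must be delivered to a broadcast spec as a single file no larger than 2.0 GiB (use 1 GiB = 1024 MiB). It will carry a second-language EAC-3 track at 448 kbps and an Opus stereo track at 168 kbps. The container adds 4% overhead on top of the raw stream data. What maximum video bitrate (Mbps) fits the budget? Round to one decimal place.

Budget: 2.0 GiB = 17179.9 Mb.
Stream payload after overhead: 17179.9 / 1.04 = 16519.1 Mb.
Total bitrate budget: 16519.1 Mb / 3120 s = 5.295 Mbps.
Audio total: 448 + 168 = 616 kbps = 0.616 Mbps.
Video: 5.295 − 0.616 = 4.679 Mbps.

4.7 Mbps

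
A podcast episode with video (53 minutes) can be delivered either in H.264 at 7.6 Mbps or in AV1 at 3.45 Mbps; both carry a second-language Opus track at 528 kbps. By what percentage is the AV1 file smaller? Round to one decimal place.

51.1%

53 min = 3180 s
Audio: 528 kbps = 0.528 Mbps.
H.264: 8.128 Mbps × 3180 s = 25847.0 Mb = 3.231 GB.
AV1: 3.978 Mbps × 3180 s = 12650.0 Mb = 1.581 GB.
Reduction: (1 − 1.581/3.231) × 100 = 51.06%.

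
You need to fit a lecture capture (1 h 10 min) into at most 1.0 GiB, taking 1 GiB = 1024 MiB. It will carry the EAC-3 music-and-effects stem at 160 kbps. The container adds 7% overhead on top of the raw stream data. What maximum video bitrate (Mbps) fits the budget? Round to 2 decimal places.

1.75 Mbps

Budget: 1.0 GiB = 8589.9 Mb.
Stream payload after overhead: 8589.9 / 1.07 = 8028.0 Mb.
1 h 10 min = 70 min = 4200 s
Total bitrate budget: 8028.0 Mb / 4200 s = 1.911 Mbps.
Audio: 160 kbps = 0.160 Mbps.
Video: 1.911 − 0.160 = 1.751 Mbps.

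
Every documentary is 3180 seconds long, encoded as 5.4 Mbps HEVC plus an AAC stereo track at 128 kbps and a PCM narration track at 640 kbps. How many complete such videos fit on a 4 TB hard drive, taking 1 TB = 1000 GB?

Audio total: 128 + 640 = 768 kbps = 0.768 Mbps.
Total bitrate: 6.168 Mbps.
Per item: 6.168 Mbps × 3180 s = 19,614 Mb = 2,452 MB.
Capacity: 4 TB = 32,000,000 Mb; 1631.47 items → 1631 complete.

1631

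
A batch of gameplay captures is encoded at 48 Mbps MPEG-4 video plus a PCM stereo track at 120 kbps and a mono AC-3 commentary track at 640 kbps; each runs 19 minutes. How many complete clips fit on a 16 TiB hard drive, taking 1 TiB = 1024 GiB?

19 min = 1140 s
Audio total: 120 + 640 = 760 kbps = 0.760 Mbps.
Total bitrate: 48.760 Mbps.
Per item: 48.760 Mbps × 1140 s = 55,586 Mb = 6,948 MB.
Capacity: 16 TiB = 140,737,488 Mb; 2531.87 items → 2531 complete.

2531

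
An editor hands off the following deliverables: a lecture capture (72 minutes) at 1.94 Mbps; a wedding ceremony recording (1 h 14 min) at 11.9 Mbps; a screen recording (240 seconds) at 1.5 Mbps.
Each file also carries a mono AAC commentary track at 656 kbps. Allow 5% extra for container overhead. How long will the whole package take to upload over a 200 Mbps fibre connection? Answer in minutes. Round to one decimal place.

5.9 minutes

Audio: 656 kbps = 0.656 Mbps.
lecture capture: 2.596 Mbps × 4320 s × 1.05 = 11775.5 Mb
wedding ceremony recording: 12.556 Mbps × 4440 s × 1.05 = 58536.1 Mb
screen recording: 2.156 Mbps × 240 s × 1.05 = 543.3 Mb
Total: 70854.8 Mb = 8856.9 MB.
At 200 Mbps: 70854.8 / 200 = 354 s ≈ 5.9 minutes.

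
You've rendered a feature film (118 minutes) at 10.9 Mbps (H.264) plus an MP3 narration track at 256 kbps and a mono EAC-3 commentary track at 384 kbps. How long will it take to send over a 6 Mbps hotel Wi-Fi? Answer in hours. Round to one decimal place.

118 min = 7080 s
Audio total: 256 + 384 = 640 kbps = 0.640 Mbps.
Total bitrate: 11.540 Mbps.
File: 11.540 Mbps × 7080 s = 81703.2 Mb.
At 6 Mbps: 81703.2 / 6 = 13617.2 s ≈ 3.78 hours.

3.8 hours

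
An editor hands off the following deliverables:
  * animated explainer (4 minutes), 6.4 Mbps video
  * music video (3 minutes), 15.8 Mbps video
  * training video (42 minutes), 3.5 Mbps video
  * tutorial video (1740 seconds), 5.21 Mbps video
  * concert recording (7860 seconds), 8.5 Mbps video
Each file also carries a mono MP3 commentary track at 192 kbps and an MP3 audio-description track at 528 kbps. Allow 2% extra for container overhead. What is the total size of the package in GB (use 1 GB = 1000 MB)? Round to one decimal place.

Audio total: 192 + 528 = 720 kbps = 0.720 Mbps.
animated explainer: 7.120 Mbps × 240 s × 1.02 = 1743.0 Mb
music video: 16.520 Mbps × 180 s × 1.02 = 3033.1 Mb
training video: 4.220 Mbps × 2520 s × 1.02 = 10847.1 Mb
tutorial video: 5.930 Mbps × 1740 s × 1.02 = 10524.6 Mb
concert recording: 9.220 Mbps × 7860 s × 1.02 = 73918.6 Mb
Total: 100066.3 Mb = 12508.3 MB.
= 12.51 GB.

12.5 GB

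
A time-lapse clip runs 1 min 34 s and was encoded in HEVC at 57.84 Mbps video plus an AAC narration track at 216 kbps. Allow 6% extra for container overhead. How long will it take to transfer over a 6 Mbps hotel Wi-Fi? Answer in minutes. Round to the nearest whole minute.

16 minutes

1 min 34 s = 94 s
Audio: 216 kbps = 0.216 Mbps.
Total bitrate: 58.056 Mbps.
File: 58.056 Mbps × 94 s = 5457.3 Mb.
With 6% container overhead: ×1.06. → 5784.7 Mb.
At 6 Mbps: 5784.7 / 6 = 964.1 s ≈ 16.1 minutes.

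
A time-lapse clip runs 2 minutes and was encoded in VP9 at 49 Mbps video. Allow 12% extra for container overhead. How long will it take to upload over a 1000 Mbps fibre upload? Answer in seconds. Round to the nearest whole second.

7 seconds

2 min = 120 s
File: 49.000 Mbps × 120 s = 5880.0 Mb.
With 12% container overhead: ×1.12. → 6585.6 Mb.
At 1000 Mbps: 6585.6 / 1000 = 6.6 s ≈ 6.59 seconds.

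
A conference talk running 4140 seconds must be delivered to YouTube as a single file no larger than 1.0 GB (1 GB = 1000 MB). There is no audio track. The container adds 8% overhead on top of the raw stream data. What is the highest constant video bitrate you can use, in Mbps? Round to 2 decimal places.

1.79 Mbps

Budget: 1.0 GB = 8000.0 Mb.
Stream payload after overhead: 8000.0 / 1.08 = 7407.4 Mb.
Total bitrate budget: 7407.4 Mb / 4140 s = 1.789 Mbps.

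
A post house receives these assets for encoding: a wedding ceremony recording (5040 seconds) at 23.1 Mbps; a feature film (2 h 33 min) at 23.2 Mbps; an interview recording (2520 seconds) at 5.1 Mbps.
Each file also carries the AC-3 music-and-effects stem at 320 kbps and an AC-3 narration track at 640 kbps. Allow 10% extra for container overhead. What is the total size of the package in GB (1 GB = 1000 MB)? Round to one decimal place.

49.3 GB

Audio total: 320 + 640 = 960 kbps = 0.960 Mbps.
wedding ceremony recording: 24.060 Mbps × 5040 s × 1.10 = 133388.6 Mb
feature film: 24.160 Mbps × 9180 s × 1.10 = 243967.7 Mb
interview recording: 6.060 Mbps × 2520 s × 1.10 = 16798.3 Mb
Total: 394154.6 Mb = 49269.3 MB.
= 49.27 GB.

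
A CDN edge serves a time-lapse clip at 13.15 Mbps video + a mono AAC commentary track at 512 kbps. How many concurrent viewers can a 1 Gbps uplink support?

73

Audio: 512 kbps = 0.512 Mbps.
Per-viewer media rate: 13.662 Mbps.
1 Gbps = 1,000 Mbps; 1,000 / 13.662 = 73.20 → 73 viewers.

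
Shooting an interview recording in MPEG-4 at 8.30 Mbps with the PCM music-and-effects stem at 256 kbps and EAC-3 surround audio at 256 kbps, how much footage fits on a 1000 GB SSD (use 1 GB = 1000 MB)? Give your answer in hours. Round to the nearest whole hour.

Audio total: 256 + 256 = 512 kbps = 0.512 Mbps.
Total bitrate: 8.30 + 0.512 = 8.812 Mbps.
Capacity: 1000 GB = 8,000,000 Mb.
Recording time: 8,000,000 / 8.812 = 907,853 s ≈ 252 hours.

252 hours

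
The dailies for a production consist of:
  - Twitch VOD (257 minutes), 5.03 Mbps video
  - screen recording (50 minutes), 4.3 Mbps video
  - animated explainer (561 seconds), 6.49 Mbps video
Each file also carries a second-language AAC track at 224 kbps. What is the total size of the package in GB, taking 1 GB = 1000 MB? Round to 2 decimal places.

12.29 GB

Audio: 224 kbps = 0.224 Mbps.
Twitch VOD: 5.254 Mbps × 15420 s = 81016.7 Mb
screen recording: 4.524 Mbps × 3000 s = 13572.0 Mb
animated explainer: 6.714 Mbps × 561 s = 3766.6 Mb
Total: 98355.2 Mb = 12294.4 MB.
= 12.29 GB.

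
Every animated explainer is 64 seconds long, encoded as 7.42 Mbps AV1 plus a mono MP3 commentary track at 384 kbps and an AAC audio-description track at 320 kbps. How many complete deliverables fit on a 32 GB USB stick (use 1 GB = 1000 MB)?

Audio total: 384 + 320 = 704 kbps = 0.704 Mbps.
Total bitrate: 8.124 Mbps.
Per item: 8.124 Mbps × 64 s = 519.9 Mb = 64.99 MB.
Capacity: 32 GB = 256,000 Mb; 492.37 items → 492 complete.

492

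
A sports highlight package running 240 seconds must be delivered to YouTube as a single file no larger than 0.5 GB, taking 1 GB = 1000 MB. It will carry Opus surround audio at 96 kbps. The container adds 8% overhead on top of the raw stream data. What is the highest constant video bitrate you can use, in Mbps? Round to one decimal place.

Budget: 0.5 GB = 4000.0 Mb.
Stream payload after overhead: 4000.0 / 1.08 = 3703.7 Mb.
Total bitrate budget: 3703.7 Mb / 240 s = 15.432 Mbps.
Audio: 96 kbps = 0.096 Mbps.
Video: 15.432 − 0.096 = 15.336 Mbps.

15.3 Mbps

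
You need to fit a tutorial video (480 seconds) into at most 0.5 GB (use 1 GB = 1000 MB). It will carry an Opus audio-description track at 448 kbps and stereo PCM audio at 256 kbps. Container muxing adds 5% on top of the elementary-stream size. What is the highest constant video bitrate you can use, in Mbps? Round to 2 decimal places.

Budget: 0.5 GB = 4000.0 Mb.
Stream payload after overhead: 4000.0 / 1.05 = 3809.5 Mb.
Total bitrate budget: 3809.5 Mb / 480 s = 7.937 Mbps.
Audio total: 448 + 256 = 704 kbps = 0.704 Mbps.
Video: 7.937 − 0.704 = 7.233 Mbps.

7.23 Mbps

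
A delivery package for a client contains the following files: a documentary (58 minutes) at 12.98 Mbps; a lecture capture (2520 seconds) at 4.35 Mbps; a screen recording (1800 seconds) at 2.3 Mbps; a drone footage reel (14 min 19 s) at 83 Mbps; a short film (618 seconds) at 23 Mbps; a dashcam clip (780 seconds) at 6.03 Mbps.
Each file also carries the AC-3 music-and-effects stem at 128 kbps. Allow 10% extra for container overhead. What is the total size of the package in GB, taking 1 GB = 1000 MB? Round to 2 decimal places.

Audio: 128 kbps = 0.128 Mbps.
documentary: 13.108 Mbps × 3480 s × 1.10 = 50177.4 Mb
lecture capture: 4.478 Mbps × 2520 s × 1.10 = 12413.0 Mb
screen recording: 2.428 Mbps × 1800 s × 1.10 = 4807.4 Mb
drone footage reel: 83.128 Mbps × 859 s × 1.10 = 78547.6 Mb
short film: 23.128 Mbps × 618 s × 1.10 = 15722.4 Mb
dashcam clip: 6.158 Mbps × 780 s × 1.10 = 5283.6 Mb
Total: 166951.5 Mb = 20868.9 MB.
= 20.87 GB.

20.87 GB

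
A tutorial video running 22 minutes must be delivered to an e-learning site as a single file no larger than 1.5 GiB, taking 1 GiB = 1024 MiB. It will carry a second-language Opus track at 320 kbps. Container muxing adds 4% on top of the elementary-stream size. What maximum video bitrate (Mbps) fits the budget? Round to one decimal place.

9.1 Mbps

Budget: 1.5 GiB = 12884.9 Mb.
Stream payload after overhead: 12884.9 / 1.04 = 12389.3 Mb.
22 min = 1320 s
Total bitrate budget: 12389.3 Mb / 1320 s = 9.386 Mbps.
Audio: 320 kbps = 0.320 Mbps.
Video: 9.386 − 0.320 = 9.066 Mbps.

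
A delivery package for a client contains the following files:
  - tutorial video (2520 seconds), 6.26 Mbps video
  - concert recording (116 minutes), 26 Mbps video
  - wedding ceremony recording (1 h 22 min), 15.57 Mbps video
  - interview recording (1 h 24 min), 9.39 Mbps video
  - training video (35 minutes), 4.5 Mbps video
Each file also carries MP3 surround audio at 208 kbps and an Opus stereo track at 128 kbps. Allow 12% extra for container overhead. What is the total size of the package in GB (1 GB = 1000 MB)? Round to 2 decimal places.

47.23 GB

Audio total: 208 + 128 = 336 kbps = 0.336 Mbps.
tutorial video: 6.596 Mbps × 2520 s × 1.12 = 18616.6 Mb
concert recording: 26.336 Mbps × 6960 s × 1.12 = 205294.4 Mb
wedding ceremony recording: 15.906 Mbps × 4920 s × 1.12 = 87648.4 Mb
interview recording: 9.726 Mbps × 5040 s × 1.12 = 54901.3 Mb
training video: 4.836 Mbps × 2100 s × 1.12 = 11374.3 Mb
Total: 377835.0 Mb = 47229.4 MB.
= 47.23 GB.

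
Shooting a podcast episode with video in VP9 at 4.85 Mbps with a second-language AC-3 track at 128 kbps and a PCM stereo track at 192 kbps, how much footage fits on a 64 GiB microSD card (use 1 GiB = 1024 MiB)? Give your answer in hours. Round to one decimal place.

Audio total: 128 + 192 = 320 kbps = 0.320 Mbps.
Total bitrate: 4.85 + 0.320 = 5.170 Mbps.
Capacity: 64 GiB = 549,756 Mb.
Recording time: 549,756 / 5.170 = 106,336 s ≈ 29.5 hours.

29.5 hours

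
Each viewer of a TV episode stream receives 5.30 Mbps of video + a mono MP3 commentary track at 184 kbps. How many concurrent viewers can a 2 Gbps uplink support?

364

Audio: 184 kbps = 0.184 Mbps.
Per-viewer media rate: 5.484 Mbps.
2 Gbps = 2,000 Mbps; 2,000 / 5.484 = 364.70 → 364 viewers.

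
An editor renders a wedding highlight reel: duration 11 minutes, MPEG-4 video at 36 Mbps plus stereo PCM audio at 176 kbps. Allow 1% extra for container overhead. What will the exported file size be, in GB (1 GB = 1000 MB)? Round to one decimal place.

3.0 GB

11 min = 660 s
Audio: 176 kbps = 0.176 Mbps.
Total bitrate: 36 + 0.176 = 36.176 Mbps.
Stream data: 36.176 Mbps × 660 s = 23876.2 Mb.
With 1% container overhead: ×1.01.
24,115 Mb ÷ 8 = 3,014 MB → 3.014 GB.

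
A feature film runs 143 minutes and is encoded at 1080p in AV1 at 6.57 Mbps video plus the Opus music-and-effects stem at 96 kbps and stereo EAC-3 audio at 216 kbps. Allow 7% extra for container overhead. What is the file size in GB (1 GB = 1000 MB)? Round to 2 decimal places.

7.90 GB

143 min = 8580 s
Audio total: 96 + 216 = 312 kbps = 0.312 Mbps.
Total bitrate: 6.57 + 0.312 = 6.882 Mbps.
Stream data: 6.882 Mbps × 8580 s = 59047.6 Mb.
With 7% container overhead: ×1.07.
63,181 Mb ÷ 8 = 7,898 MB → 7.898 GB.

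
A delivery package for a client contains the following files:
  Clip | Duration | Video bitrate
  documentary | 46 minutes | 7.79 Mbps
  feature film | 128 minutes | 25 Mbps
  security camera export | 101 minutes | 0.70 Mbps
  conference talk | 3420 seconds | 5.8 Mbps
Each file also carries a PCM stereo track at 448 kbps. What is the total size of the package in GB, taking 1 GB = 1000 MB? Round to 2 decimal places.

30.81 GB

Audio: 448 kbps = 0.448 Mbps.
documentary: 8.238 Mbps × 2760 s = 22736.9 Mb
feature film: 25.448 Mbps × 7680 s = 195440.6 Mb
security camera export: 1.148 Mbps × 6060 s = 6956.9 Mb
conference talk: 6.248 Mbps × 3420 s = 21368.2 Mb
Total: 246502.6 Mb = 30812.8 MB.
= 30.81 GB.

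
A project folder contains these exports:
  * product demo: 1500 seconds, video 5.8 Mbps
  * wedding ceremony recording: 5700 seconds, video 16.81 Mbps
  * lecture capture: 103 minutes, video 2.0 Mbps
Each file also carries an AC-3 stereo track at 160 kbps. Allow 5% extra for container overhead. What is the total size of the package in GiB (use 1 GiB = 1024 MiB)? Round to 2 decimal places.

14.55 GiB

Audio: 160 kbps = 0.160 Mbps.
product demo: 5.960 Mbps × 1500 s × 1.05 = 9387.0 Mb
wedding ceremony recording: 16.970 Mbps × 5700 s × 1.05 = 101565.4 Mb
lecture capture: 2.160 Mbps × 6180 s × 1.05 = 14016.2 Mb
Total: 124968.7 Mb = 15621.1 MB.
= 14.55 GiB.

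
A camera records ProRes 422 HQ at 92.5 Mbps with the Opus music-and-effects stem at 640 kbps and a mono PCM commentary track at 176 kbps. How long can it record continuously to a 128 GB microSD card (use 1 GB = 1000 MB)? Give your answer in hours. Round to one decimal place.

Audio total: 640 + 176 = 816 kbps = 0.816 Mbps.
Total bitrate: 92.5 + 0.816 = 93.316 Mbps.
Capacity: 128 GB = 1,024,000 Mb.
Recording time: 1,024,000 / 93.316 = 10,973 s ≈ 3.05 hours.

3.0 hours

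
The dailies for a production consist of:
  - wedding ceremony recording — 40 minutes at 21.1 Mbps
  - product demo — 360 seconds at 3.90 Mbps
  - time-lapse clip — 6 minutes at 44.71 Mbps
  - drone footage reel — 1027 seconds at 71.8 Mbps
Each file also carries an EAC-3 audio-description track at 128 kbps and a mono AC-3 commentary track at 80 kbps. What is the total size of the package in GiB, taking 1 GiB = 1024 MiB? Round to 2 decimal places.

Audio total: 128 + 80 = 208 kbps = 0.208 Mbps.
wedding ceremony recording: 21.308 Mbps × 2400 s = 51139.2 Mb
product demo: 4.108 Mbps × 360 s = 1478.9 Mb
time-lapse clip: 44.918 Mbps × 360 s = 16170.5 Mb
drone footage reel: 72.008 Mbps × 1027 s = 73952.2 Mb
Total: 142740.8 Mb = 17842.6 MB.
= 16.62 GiB.

16.62 GiB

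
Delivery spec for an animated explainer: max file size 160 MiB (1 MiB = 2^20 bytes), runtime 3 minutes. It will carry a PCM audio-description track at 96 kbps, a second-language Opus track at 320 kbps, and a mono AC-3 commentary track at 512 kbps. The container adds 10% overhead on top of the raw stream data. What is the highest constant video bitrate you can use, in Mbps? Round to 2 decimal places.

5.85 Mbps

Budget: 160 MiB = 1342.2 Mb.
Stream payload after overhead: 1342.2 / 1.10 = 1220.2 Mb.
3 min = 180 s
Total bitrate budget: 1220.2 Mb / 180 s = 6.779 Mbps.
Audio total: 96 + 320 + 512 = 928 kbps = 0.928 Mbps.
Video: 6.779 − 0.928 = 5.851 Mbps.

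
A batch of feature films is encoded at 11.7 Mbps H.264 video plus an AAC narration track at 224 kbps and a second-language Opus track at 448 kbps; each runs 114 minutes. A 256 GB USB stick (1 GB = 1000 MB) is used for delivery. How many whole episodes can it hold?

114 min = 6840 s
Audio total: 224 + 448 = 672 kbps = 0.672 Mbps.
Total bitrate: 12.372 Mbps.
Per item: 12.372 Mbps × 6840 s = 84,624 Mb = 10,578 MB.
Capacity: 256 GB = 2,048,000 Mb; 24.20 items → 24 complete.

24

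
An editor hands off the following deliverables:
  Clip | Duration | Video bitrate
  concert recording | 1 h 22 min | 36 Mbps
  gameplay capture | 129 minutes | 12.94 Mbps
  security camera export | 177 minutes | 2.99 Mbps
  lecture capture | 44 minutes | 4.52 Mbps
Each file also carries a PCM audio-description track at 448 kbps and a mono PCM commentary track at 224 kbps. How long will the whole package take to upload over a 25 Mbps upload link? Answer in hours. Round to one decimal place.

3.8 hours

Audio total: 448 + 224 = 672 kbps = 0.672 Mbps.
concert recording: 36.672 Mbps × 4920 s = 180426.2 Mb
gameplay capture: 13.612 Mbps × 7740 s = 105356.9 Mb
security camera export: 3.662 Mbps × 10620 s = 38890.4 Mb
lecture capture: 5.192 Mbps × 2640 s = 13706.9 Mb
Total: 338380.4 Mb = 42297.6 MB.
At 25 Mbps: 338380.4 / 25 = 13535 s ≈ 3.76 hours.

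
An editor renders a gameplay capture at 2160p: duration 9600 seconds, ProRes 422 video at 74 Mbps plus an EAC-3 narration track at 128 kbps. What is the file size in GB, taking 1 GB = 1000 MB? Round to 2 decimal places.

Audio: 128 kbps = 0.128 Mbps.
Total bitrate: 74 + 0.128 = 74.128 Mbps.
Stream data: 74.128 Mbps × 9600 s = 711628.8 Mb.
711,629 Mb ÷ 8 = 88,954 MB → 88.95 GB.

88.95 GB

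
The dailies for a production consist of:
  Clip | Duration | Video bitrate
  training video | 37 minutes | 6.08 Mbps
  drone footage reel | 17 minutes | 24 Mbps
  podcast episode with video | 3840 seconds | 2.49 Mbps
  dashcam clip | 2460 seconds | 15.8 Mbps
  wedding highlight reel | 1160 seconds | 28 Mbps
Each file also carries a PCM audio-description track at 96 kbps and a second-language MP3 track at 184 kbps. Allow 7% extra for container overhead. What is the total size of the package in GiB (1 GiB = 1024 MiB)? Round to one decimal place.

Audio total: 96 + 184 = 280 kbps = 0.280 Mbps.
training video: 6.360 Mbps × 2220 s × 1.07 = 15107.5 Mb
drone footage reel: 24.280 Mbps × 1020 s × 1.07 = 26499.2 Mb
podcast episode with video: 2.770 Mbps × 3840 s × 1.07 = 11381.4 Mb
dashcam clip: 16.080 Mbps × 2460 s × 1.07 = 42325.8 Mb
wedding highlight reel: 28.280 Mbps × 1160 s × 1.07 = 35101.1 Mb
Total: 130415.0 Mb = 16301.9 MB.
= 15.18 GiB.

15.2 GiB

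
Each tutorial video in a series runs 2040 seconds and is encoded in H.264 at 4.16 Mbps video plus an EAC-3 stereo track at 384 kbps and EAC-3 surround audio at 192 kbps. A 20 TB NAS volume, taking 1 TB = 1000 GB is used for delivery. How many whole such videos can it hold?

Audio total: 384 + 192 = 576 kbps = 0.576 Mbps.
Total bitrate: 4.736 Mbps.
Per item: 4.736 Mbps × 2040 s = 9,661 Mb = 1,208 MB.
Capacity: 20 TB = 160,000,000 Mb; 16560.68 items → 16560 complete.

16560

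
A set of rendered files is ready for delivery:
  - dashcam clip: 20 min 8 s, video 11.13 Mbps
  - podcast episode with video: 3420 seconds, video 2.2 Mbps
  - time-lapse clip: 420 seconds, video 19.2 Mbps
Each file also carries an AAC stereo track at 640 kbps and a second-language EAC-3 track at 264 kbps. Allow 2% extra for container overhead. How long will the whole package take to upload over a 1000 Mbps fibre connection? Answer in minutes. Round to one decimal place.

0.6 minutes

Audio total: 640 + 264 = 904 kbps = 0.904 Mbps.
dashcam clip: 12.034 Mbps × 1208 s × 1.02 = 14827.8 Mb
podcast episode with video: 3.104 Mbps × 3420 s × 1.02 = 10828.0 Mb
time-lapse clip: 20.104 Mbps × 420 s × 1.02 = 8612.6 Mb
Total: 34268.4 Mb = 4283.5 MB.
At 1000 Mbps: 34268.4 / 1000 = 34 s ≈ 0.571 minutes.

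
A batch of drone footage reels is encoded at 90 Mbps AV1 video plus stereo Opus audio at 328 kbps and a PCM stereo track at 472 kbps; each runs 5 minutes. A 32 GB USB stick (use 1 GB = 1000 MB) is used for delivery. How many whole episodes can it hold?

9

5 min = 300 s
Audio total: 328 + 472 = 800 kbps = 0.800 Mbps.
Total bitrate: 90.800 Mbps.
Per item: 90.800 Mbps × 300 s = 27,240 Mb = 3,405 MB.
Capacity: 32 GB = 256,000 Mb; 9.40 items → 9 complete.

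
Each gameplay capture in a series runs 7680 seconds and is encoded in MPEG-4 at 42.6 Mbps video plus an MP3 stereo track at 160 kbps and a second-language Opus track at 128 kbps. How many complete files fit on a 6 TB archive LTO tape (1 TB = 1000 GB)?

145

Audio total: 160 + 128 = 288 kbps = 0.288 Mbps.
Total bitrate: 42.888 Mbps.
Per item: 42.888 Mbps × 7680 s = 329,380 Mb = 41,172 MB.
Capacity: 6 TB = 48,000,000 Mb; 145.73 items → 145 complete.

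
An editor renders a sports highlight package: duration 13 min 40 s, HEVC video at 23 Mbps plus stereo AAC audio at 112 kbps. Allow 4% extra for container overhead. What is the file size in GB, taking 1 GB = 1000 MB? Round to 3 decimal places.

13 min 40 s = 820 s
Audio: 112 kbps = 0.112 Mbps.
Total bitrate: 23 + 0.112 = 23.112 Mbps.
Stream data: 23.112 Mbps × 820 s = 18951.8 Mb.
With 4% container overhead: ×1.04.
19,710 Mb ÷ 8 = 2,464 MB → 2.464 GB.

2.464 GB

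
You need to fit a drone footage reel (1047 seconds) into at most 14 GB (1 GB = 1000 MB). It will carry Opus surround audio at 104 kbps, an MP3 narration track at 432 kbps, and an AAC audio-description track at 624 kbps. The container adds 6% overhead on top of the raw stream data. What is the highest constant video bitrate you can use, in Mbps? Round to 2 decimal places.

Budget: 14 GB = 112000.0 Mb.
Stream payload after overhead: 112000.0 / 1.06 = 105660.4 Mb.
Total bitrate budget: 105660.4 Mb / 1047 s = 100.917 Mbps.
Audio total: 104 + 432 + 624 = 1160 kbps = 1.160 Mbps.
Video: 100.917 − 1.160 = 99.757 Mbps.

99.76 Mbps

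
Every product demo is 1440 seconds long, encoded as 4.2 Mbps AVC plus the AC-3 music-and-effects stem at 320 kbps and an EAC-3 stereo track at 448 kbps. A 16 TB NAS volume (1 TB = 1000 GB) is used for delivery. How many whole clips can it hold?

Audio total: 320 + 448 = 768 kbps = 0.768 Mbps.
Total bitrate: 4.968 Mbps.
Per item: 4.968 Mbps × 1440 s = 7,154 Mb = 894.2 MB.
Capacity: 16 TB = 128,000,000 Mb; 17892.29 items → 17892 complete.

17892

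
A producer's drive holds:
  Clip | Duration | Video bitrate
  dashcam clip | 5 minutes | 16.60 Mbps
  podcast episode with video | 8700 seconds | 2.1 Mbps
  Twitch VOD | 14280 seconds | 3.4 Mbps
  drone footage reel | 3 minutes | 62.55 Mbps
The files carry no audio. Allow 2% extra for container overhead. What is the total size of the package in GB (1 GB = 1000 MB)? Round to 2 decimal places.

10.59 GB

dashcam clip: 16.600 Mbps × 300 s × 1.02 = 5079.6 Mb
podcast episode with video: 2.100 Mbps × 8700 s × 1.02 = 18635.4 Mb
Twitch VOD: 3.400 Mbps × 14280 s × 1.02 = 49523.0 Mb
drone footage reel: 62.550 Mbps × 180 s × 1.02 = 11484.2 Mb
Total: 84722.2 Mb = 10590.3 MB.
= 10.59 GB.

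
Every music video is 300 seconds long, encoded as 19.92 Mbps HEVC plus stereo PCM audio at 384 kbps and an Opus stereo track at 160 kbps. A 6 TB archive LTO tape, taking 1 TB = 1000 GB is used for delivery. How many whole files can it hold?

7818

Audio total: 384 + 160 = 544 kbps = 0.544 Mbps.
Total bitrate: 20.464 Mbps.
Per item: 20.464 Mbps × 300 s = 6,139 Mb = 767.4 MB.
Capacity: 6 TB = 48,000,000 Mb; 7818.61 items → 7818 complete.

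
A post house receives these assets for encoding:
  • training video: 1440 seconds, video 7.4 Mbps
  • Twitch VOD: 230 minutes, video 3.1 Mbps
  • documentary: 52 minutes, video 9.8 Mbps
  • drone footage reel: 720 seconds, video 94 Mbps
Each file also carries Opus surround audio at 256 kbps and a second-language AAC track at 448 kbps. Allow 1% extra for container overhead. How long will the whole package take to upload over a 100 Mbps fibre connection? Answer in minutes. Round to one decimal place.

Audio total: 256 + 448 = 704 kbps = 0.704 Mbps.
training video: 8.104 Mbps × 1440 s × 1.01 = 11786.5 Mb
Twitch VOD: 3.804 Mbps × 13800 s × 1.01 = 53020.2 Mb
documentary: 10.504 Mbps × 3120 s × 1.01 = 33100.2 Mb
drone footage reel: 94.704 Mbps × 720 s × 1.01 = 68868.7 Mb
Total: 166775.6 Mb = 20846.9 MB.
At 100 Mbps: 166775.6 / 100 = 1668 s ≈ 27.8 minutes.

27.8 minutes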